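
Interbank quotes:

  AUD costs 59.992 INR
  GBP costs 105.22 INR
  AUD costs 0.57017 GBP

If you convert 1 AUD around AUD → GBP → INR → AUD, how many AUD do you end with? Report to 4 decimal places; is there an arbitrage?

1.0000 (no arbitrage)

Around AUD → GBP → INR → AUD: 1 × 0.57017 × 105.22 ÷ 59.992 = 1.000021
Product ≈ 1 (deviation 0.002%, within rounding noise).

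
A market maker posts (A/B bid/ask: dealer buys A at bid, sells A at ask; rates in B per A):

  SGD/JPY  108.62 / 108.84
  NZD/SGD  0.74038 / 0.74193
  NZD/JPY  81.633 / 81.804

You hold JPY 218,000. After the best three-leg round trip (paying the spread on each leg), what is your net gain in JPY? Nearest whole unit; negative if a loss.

Best loop JPY → SGD → NZD → JPY:
JPY 218,000 ÷ 108.84 (buy SGD at ask) = SGD 2,002.94
SGD 2,002.94 ÷ 0.74193 (buy NZD at ask) = NZD 2,699.63
NZD 2,699.63 × 81.633 (sell NZD at bid) = JPY 220,379

Net profit: JPY 2,379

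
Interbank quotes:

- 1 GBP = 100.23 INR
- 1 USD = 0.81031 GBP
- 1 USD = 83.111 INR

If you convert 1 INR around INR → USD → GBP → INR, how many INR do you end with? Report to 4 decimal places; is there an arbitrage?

0.9772 (arbitrage exists)

Around INR → USD → GBP → INR: 1 ÷ 83.111 × 0.81031 × 100.23 = 0.977216
Product < 1; profitable direction is INR → GBP → USD → INR.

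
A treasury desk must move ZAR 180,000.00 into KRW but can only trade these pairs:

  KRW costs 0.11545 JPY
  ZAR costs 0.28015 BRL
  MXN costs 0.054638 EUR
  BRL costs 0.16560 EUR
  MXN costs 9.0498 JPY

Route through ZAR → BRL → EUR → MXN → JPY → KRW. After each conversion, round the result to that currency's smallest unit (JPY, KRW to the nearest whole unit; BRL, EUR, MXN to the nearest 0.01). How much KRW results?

ZAR 180,000.00 × 0.28015 = BRL 50,427.00
BRL 50,427.00 × 0.16560 = EUR 8,350.71
EUR 8,350.71 ÷ 0.054638 = MXN 152,837.04
MXN 152,837.04 × 9.0498 = JPY 1,383,145
JPY 1,383,145 ÷ 0.11545 = KRW 11,980,468

KRW 11,980,468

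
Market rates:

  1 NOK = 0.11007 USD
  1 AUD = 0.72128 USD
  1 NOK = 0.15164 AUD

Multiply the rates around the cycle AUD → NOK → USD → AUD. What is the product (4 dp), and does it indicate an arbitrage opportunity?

1.0064 (arbitrage exists)

Around AUD → NOK → USD → AUD: 1 ÷ 0.15164 × 0.11007 ÷ 0.72128 = 1.006355
Product > 1; profitable direction is AUD → NOK → USD → AUD.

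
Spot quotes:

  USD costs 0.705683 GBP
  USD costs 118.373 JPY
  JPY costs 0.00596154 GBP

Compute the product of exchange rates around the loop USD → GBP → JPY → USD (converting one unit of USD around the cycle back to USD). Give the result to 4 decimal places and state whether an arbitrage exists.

Around USD → GBP → JPY → USD: 1 × 0.705683 ÷ 0.00596154 ÷ 118.373 = 0.999997
Product ≈ 1 (deviation 0.000%, within rounding noise).

1.0000 (no arbitrage)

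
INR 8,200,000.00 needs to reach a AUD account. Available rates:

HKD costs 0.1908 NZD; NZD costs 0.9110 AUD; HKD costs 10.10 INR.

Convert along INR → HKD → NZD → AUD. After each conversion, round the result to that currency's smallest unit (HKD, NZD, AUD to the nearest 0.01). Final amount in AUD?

AUD 141,120.21

INR 8,200,000.00 ÷ 10.10 = HKD 811,881.19
HKD 811,881.19 × 0.1908 = NZD 154,906.93
NZD 154,906.93 × 0.9110 = AUD 141,120.21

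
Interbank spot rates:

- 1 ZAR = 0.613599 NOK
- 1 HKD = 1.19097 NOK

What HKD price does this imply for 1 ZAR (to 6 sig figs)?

1 ZAR × 0.613599 = 0.613599 NOK
0.613599 NOK ÷ 1.19097 = 0.515209 HKD

ZAR/HKD = 0.515209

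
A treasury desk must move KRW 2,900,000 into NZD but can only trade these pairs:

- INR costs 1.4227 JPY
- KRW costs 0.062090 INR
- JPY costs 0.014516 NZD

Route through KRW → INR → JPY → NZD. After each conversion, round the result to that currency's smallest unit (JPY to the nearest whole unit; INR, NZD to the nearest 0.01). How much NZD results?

KRW 2,900,000 × 0.062090 = INR 180,061.00
INR 180,061.00 × 1.4227 = JPY 256,173
JPY 256,173 × 0.014516 = NZD 3,718.61

NZD 3,718.61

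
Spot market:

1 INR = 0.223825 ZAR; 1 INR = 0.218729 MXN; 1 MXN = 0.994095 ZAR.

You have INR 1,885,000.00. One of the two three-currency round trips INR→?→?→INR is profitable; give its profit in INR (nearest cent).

Profit: INR 55,375.09

Profitable loop is INR → ZAR → MXN → INR:
INR 1,885,000.00 × 0.223825 = ZAR 421,910.12
ZAR 421,910.12 ÷ 0.994095 = MXN 424,416.30
MXN 424,416.30 ÷ 0.218729 = INR 1,940,375.09
Profit = INR 1,940,375.09 − INR 1,885,000.00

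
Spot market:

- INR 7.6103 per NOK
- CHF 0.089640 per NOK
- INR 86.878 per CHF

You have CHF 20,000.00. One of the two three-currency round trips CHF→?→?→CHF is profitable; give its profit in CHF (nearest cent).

Profit: CHF 466.33

Profitable loop is CHF → INR → NOK → CHF:
CHF 20,000.00 × 86.878 = INR 1,737,560.00
INR 1,737,560.00 ÷ 7.6103 = NOK 228,316.89
NOK 228,316.89 × 0.089640 = CHF 20,466.33
Profit = CHF 20,466.33 − CHF 20,000.00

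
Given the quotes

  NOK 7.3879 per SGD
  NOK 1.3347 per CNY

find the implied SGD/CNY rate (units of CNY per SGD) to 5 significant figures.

SGD/CNY = 5.5353

1 SGD × 7.3879 = 7.3879 NOK
7.3879 NOK ÷ 1.3347 = 5.53525 CNY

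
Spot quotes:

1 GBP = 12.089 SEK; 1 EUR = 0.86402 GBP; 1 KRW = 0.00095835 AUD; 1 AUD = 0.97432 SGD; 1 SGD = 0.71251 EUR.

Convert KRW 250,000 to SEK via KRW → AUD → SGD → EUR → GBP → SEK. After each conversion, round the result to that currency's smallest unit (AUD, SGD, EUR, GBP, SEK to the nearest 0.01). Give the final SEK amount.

KRW 250,000 × 0.00095835 = AUD 239.59
AUD 239.59 × 0.97432 = SGD 233.44
SGD 233.44 × 0.71251 = EUR 166.33
EUR 166.33 × 0.86402 = GBP 143.71
GBP 143.71 × 12.089 = SEK 1,737.31

SEK 1,737.31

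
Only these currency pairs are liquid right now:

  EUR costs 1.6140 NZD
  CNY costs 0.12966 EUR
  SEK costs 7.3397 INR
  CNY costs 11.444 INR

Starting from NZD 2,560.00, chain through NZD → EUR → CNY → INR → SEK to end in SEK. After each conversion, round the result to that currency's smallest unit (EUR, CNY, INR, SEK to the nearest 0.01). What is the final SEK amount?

SEK 19,073.47

NZD 2,560.00 ÷ 1.6140 = EUR 1,586.12
EUR 1,586.12 ÷ 0.12966 = CNY 12,232.92
CNY 12,232.92 × 11.444 = INR 139,993.54
INR 139,993.54 ÷ 7.3397 = SEK 19,073.47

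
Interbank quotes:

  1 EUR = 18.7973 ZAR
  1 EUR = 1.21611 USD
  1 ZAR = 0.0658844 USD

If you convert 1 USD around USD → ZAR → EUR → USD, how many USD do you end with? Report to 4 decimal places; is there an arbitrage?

Around USD → ZAR → EUR → USD: 1 ÷ 0.0658844 ÷ 18.7973 × 1.21611 = 0.981962
Product < 1; profitable direction is USD → EUR → ZAR → USD.

0.9820 (arbitrage exists)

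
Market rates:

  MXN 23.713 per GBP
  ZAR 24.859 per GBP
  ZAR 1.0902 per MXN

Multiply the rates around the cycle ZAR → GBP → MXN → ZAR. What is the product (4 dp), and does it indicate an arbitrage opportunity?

1.0399 (arbitrage exists)

Around ZAR → GBP → MXN → ZAR: 1 ÷ 24.859 × 23.713 × 1.0902 = 1.039942
Product > 1; profitable direction is ZAR → GBP → MXN → ZAR.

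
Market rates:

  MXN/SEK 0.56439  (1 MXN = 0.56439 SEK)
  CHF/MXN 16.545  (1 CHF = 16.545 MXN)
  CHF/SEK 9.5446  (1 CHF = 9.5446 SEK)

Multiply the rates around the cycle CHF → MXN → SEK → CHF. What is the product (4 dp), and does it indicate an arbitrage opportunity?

0.9783 (arbitrage exists)

Around CHF → MXN → SEK → CHF: 1 × 16.545 × 0.56439 ÷ 9.5446 = 0.978337
Product < 1; profitable direction is CHF → SEK → MXN → CHF.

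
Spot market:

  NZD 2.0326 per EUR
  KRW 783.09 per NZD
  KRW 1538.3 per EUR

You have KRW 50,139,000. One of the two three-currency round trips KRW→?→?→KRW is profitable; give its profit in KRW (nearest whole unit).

Profit: KRW 1,740,792

Profitable loop is KRW → EUR → NZD → KRW:
KRW 50,139,000 ÷ 1538.3 = EUR 32,593.77
EUR 32,593.77 × 2.0326 = NZD 66,250.10
NZD 66,250.10 × 783.09 = KRW 51,879,792
Profit = KRW 51,879,792 − KRW 50,139,000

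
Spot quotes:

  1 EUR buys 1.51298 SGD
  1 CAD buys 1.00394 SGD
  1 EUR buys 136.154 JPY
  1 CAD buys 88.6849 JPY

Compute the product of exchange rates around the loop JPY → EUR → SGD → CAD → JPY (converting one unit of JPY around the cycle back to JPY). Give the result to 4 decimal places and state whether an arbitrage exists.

0.9816 (arbitrage exists)

Around JPY → EUR → SGD → CAD → JPY: 1 ÷ 136.154 × 1.51298 ÷ 1.00394 × 88.6849 = 0.981623
Product < 1; profitable direction is JPY → CAD → SGD → EUR → JPY.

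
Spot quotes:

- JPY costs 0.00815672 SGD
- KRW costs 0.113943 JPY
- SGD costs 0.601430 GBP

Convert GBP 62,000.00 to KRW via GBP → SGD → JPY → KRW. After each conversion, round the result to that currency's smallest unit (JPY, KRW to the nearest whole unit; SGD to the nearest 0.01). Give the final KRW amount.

GBP 62,000.00 ÷ 0.601430 = SGD 103,087.64
SGD 103,087.64 ÷ 0.00815672 = JPY 12,638,369
JPY 12,638,369 ÷ 0.113943 = KRW 110,918,345

KRW 110,918,345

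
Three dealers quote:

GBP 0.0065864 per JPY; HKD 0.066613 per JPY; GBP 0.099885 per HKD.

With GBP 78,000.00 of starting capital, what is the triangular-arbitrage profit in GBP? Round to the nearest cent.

Profitable loop is GBP → JPY → HKD → GBP:
GBP 78,000.00 ÷ 0.0065864 = JPY 11,842,585
JPY 11,842,585 × 0.066613 = HKD 788,870.10
HKD 788,870.10 × 0.099885 = GBP 78,796.29
Profit = GBP 78,796.29 − GBP 78,000.00

Profit: GBP 796.29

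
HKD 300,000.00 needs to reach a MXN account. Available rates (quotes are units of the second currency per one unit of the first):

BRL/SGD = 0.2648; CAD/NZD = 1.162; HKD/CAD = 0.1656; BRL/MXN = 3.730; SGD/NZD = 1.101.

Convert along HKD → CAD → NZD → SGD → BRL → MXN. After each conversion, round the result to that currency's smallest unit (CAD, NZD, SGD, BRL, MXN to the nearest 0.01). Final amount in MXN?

MXN 738,569.28

HKD 300,000.00 × 0.1656 = CAD 49,680.00
CAD 49,680.00 × 1.162 = NZD 57,728.16
NZD 57,728.16 ÷ 1.101 = SGD 52,432.48
SGD 52,432.48 ÷ 0.2648 = BRL 198,007.85
BRL 198,007.85 × 3.730 = MXN 738,569.28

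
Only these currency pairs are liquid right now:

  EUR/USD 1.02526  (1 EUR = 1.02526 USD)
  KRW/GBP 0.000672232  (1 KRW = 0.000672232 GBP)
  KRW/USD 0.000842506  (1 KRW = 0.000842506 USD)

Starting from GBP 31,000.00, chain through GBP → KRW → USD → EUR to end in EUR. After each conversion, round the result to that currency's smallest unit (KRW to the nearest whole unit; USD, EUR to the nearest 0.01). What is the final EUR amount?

GBP 31,000.00 ÷ 0.000672232 = KRW 46,115,032
KRW 46,115,032 × 0.000842506 = USD 38,852.19
USD 38,852.19 ÷ 1.02526 = EUR 37,894.96

EUR 37,894.96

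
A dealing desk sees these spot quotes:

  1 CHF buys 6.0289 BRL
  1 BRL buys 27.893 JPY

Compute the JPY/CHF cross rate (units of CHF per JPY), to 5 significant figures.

1 JPY ÷ 27.893 = 0.0358513 BRL
0.0358513 BRL ÷ 6.0289 = 0.00594657 CHF

JPY/CHF = 0.0059466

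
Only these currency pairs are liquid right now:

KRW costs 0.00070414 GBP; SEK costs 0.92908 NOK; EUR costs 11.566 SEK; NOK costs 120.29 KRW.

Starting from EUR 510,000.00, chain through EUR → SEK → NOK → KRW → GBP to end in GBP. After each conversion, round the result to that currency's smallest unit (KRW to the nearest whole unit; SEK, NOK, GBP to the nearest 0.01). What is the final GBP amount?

EUR 510,000.00 × 11.566 = SEK 5,898,660.00
SEK 5,898,660.00 × 0.92908 = NOK 5,480,327.03
NOK 5,480,327.03 × 120.29 = KRW 659,228,538
KRW 659,228,538 × 0.00070414 = GBP 464,189.18

GBP 464,189.18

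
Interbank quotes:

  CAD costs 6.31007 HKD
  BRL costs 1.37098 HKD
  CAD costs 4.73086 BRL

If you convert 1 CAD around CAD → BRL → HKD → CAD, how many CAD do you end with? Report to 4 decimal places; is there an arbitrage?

Around CAD → BRL → HKD → CAD: 1 × 4.73086 × 1.37098 ÷ 6.31007 = 1.027867
Product > 1; profitable direction is CAD → BRL → HKD → CAD.

1.0279 (arbitrage exists)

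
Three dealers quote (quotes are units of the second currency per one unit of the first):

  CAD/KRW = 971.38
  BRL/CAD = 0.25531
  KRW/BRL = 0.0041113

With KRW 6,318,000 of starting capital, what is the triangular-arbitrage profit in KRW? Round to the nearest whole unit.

Profitable loop is KRW → BRL → CAD → KRW:
KRW 6,318,000 × 0.0041113 = BRL 25,975.19
BRL 25,975.19 × 0.25531 = CAD 6,631.73
CAD 6,631.73 × 971.38 = KRW 6,441,927
Profit = KRW 6,441,927 − KRW 6,318,000

Profit: KRW 123,927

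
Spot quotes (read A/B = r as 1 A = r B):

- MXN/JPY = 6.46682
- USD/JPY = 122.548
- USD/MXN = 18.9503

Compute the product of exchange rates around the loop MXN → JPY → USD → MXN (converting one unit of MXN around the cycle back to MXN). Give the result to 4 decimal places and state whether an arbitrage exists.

1.0000 (no arbitrage)

Around MXN → JPY → USD → MXN: 1 × 6.46682 ÷ 122.548 × 18.9503 = 1.000001
Product ≈ 1 (deviation 0.000%, within rounding noise).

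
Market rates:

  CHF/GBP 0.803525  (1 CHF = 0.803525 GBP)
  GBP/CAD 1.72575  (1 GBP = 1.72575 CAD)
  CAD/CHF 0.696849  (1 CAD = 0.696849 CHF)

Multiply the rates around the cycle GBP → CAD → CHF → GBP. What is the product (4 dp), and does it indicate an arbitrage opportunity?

0.9663 (arbitrage exists)

Around GBP → CAD → CHF → GBP: 1 × 1.72575 × 0.696849 × 0.803525 = 0.966309
Product < 1; profitable direction is GBP → CHF → CAD → GBP.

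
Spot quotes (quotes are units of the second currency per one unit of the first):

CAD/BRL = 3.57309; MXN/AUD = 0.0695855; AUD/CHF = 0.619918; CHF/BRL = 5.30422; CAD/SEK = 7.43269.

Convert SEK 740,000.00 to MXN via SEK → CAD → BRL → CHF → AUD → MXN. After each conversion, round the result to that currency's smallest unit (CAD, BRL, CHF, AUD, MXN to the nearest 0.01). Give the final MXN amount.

MXN 1,554,730.66

SEK 740,000.00 ÷ 7.43269 = CAD 99,560.19
CAD 99,560.19 × 3.57309 = BRL 355,737.52
BRL 355,737.52 ÷ 5.30422 = CHF 67,066.89
CHF 67,066.89 ÷ 0.619918 = AUD 108,186.71
AUD 108,186.71 ÷ 0.0695855 = MXN 1,554,730.66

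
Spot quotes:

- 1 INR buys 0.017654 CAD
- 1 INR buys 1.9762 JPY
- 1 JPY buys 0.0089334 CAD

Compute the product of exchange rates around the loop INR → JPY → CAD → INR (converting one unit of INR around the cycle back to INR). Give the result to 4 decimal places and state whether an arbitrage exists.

1.0000 (no arbitrage)

Around INR → JPY → CAD → INR: 1 × 1.9762 × 0.0089334 ÷ 0.017654 = 1.000010
Product ≈ 1 (deviation 0.001%, within rounding noise).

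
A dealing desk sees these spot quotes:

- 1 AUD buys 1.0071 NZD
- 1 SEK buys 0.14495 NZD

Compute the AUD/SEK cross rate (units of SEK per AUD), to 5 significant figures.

1 AUD × 1.0071 = 1.0071 NZD
1.0071 NZD ÷ 0.14495 = 6.94791 SEK

AUD/SEK = 6.9479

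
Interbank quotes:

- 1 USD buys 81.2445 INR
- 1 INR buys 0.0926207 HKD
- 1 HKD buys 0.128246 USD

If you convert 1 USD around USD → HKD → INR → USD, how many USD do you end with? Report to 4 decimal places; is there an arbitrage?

Around USD → HKD → INR → USD: 1 ÷ 0.128246 ÷ 0.0926207 ÷ 81.2445 = 1.036225
Product > 1; profitable direction is USD → HKD → INR → USD.

1.0362 (arbitrage exists)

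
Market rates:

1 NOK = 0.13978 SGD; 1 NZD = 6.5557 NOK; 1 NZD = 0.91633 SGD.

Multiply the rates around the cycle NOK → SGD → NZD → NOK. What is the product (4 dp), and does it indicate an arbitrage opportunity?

1.0000 (no arbitrage)

Around NOK → SGD → NZD → NOK: 1 × 0.13978 ÷ 0.91633 × 6.5557 = 1.000028
Product ≈ 1 (deviation 0.003%, within rounding noise).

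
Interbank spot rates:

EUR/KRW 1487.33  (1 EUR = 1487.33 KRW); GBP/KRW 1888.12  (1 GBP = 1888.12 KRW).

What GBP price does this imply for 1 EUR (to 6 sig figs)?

EUR/GBP = 0.787731

1 EUR × 1487.33 = 1487.33 KRW
1487.33 KRW ÷ 1888.12 = 0.787731 GBP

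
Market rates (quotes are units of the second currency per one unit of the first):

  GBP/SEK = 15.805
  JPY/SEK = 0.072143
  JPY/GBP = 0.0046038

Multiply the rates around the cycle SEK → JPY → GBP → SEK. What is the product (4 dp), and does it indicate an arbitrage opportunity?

1.0086 (arbitrage exists)

Around SEK → JPY → GBP → SEK: 1 ÷ 0.072143 × 0.0046038 × 15.805 = 1.008595
Product > 1; profitable direction is SEK → JPY → GBP → SEK.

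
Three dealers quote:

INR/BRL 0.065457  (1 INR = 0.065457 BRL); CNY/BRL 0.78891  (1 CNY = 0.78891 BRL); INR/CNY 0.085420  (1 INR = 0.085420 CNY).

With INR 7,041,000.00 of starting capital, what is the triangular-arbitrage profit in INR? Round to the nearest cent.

Profit: INR 207,785.95

Profitable loop is INR → CNY → BRL → INR:
INR 7,041,000.00 × 0.085420 = CNY 601,442.22
CNY 601,442.22 × 0.78891 = BRL 474,483.78
BRL 474,483.78 ÷ 0.065457 = INR 7,248,785.95
Profit = INR 7,248,785.95 − INR 7,041,000.00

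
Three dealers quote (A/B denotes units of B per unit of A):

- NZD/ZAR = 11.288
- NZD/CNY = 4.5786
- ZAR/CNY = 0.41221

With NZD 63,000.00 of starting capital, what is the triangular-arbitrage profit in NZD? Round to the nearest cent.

Profitable loop is NZD → ZAR → CNY → NZD:
NZD 63,000.00 × 11.288 = ZAR 711,144.00
ZAR 711,144.00 × 0.41221 = CNY 293,140.67
CNY 293,140.67 ÷ 4.5786 = NZD 64,024.08
Profit = NZD 64,024.08 − NZD 63,000.00

Profit: NZD 1,024.08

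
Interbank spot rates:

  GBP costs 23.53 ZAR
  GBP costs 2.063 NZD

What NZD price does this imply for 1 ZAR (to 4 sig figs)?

ZAR/NZD = 0.08768

1 ZAR ÷ 23.53 = 0.0424989 GBP
0.0424989 GBP × 2.063 = 0.0876753 NZD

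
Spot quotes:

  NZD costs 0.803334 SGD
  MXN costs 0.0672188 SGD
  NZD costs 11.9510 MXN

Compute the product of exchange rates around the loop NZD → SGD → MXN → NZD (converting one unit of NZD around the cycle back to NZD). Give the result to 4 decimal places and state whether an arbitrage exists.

1.0000 (no arbitrage)

Around NZD → SGD → MXN → NZD: 1 × 0.803334 ÷ 0.0672188 ÷ 11.9510 = 1.000003
Product ≈ 1 (deviation 0.000%, within rounding noise).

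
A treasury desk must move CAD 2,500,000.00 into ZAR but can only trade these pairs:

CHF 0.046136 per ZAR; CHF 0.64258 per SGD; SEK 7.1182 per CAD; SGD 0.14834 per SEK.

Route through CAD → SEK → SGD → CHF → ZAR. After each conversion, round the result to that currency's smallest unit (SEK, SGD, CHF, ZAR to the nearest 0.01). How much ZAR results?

CAD 2,500,000.00 × 7.1182 = SEK 17,795,500.00
SEK 17,795,500.00 × 0.14834 = SGD 2,639,784.47
SGD 2,639,784.47 × 0.64258 = CHF 1,696,272.70
CHF 1,696,272.70 ÷ 0.046136 = ZAR 36,766,791.66

ZAR 36,766,791.66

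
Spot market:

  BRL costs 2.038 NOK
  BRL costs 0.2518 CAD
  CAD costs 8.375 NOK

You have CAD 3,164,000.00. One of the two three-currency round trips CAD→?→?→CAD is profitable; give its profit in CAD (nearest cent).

Profitable loop is CAD → NOK → BRL → CAD:
CAD 3,164,000.00 × 8.375 = NOK 26,498,500.00
NOK 26,498,500.00 ÷ 2.038 = BRL 13,002,208.05
BRL 13,002,208.05 × 0.2518 = CAD 3,273,955.99
Profit = CAD 3,273,955.99 − CAD 3,164,000.00

Profit: CAD 109,955.99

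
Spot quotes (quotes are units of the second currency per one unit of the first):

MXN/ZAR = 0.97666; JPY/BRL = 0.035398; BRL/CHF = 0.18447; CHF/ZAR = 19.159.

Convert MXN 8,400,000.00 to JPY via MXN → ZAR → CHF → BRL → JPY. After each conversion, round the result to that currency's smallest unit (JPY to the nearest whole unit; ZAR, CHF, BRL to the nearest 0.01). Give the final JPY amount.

MXN 8,400,000.00 × 0.97666 = ZAR 8,203,944.00
ZAR 8,203,944.00 ÷ 19.159 = CHF 428,203.14
CHF 428,203.14 ÷ 0.18447 = BRL 2,321,261.67
BRL 2,321,261.67 ÷ 0.035398 = JPY 65,576,068

JPY 65,576,068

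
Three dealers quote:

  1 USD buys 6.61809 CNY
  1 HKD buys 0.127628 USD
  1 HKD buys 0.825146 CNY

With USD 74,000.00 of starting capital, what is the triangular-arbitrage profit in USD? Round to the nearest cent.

Profitable loop is USD → CNY → HKD → USD:
USD 74,000.00 × 6.61809 = CNY 489,738.66
CNY 489,738.66 ÷ 0.825146 = HKD 593,517.58
HKD 593,517.58 × 0.127628 = USD 75,749.46
Profit = USD 75,749.46 − USD 74,000.00

Profit: USD 1,749.46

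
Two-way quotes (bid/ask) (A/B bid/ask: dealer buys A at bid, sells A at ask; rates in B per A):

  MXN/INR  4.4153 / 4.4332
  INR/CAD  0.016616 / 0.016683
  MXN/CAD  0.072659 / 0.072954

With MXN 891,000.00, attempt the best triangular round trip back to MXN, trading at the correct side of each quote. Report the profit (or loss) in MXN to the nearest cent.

Best loop MXN → INR → CAD → MXN:
MXN 891,000.00 × 4.4153 (sell MXN at bid) = INR 3,934,032.30
INR 3,934,032.30 × 0.016616 (sell INR at bid) = CAD 65,367.88
CAD 65,367.88 ÷ 0.072954 (buy MXN at ask) = MXN 896,015.03

Net profit: MXN 5,015.03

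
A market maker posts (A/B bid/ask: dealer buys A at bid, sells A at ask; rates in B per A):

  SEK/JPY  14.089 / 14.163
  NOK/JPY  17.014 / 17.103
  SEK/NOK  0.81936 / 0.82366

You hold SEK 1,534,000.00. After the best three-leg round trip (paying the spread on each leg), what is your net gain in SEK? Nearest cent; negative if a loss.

Net profit: SEK 211.58

Best loop SEK → JPY → NOK → SEK:
SEK 1,534,000.00 × 14.089 (sell SEK at bid) = JPY 21,612,526
JPY 21,612,526 ÷ 17.103 (buy NOK at ask) = NOK 1,263,668.71
NOK 1,263,668.71 ÷ 0.82366 (buy SEK at ask) = SEK 1,534,211.58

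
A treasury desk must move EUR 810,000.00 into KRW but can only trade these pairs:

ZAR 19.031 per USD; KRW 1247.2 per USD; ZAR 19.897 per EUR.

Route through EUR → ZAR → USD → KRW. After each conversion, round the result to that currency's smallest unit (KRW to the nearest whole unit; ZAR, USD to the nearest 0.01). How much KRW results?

EUR 810,000.00 × 19.897 = ZAR 16,116,570.00
ZAR 16,116,570.00 ÷ 19.031 = USD 846,858.81
USD 846,858.81 × 1247.2 = KRW 1,056,202,308

KRW 1,056,202,308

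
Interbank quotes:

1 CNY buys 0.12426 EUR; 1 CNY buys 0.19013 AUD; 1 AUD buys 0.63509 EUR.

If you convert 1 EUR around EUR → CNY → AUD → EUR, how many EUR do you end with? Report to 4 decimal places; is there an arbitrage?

0.9718 (arbitrage exists)

Around EUR → CNY → AUD → EUR: 1 ÷ 0.12426 × 0.19013 × 0.63509 = 0.971750
Product < 1; profitable direction is EUR → AUD → CNY → EUR.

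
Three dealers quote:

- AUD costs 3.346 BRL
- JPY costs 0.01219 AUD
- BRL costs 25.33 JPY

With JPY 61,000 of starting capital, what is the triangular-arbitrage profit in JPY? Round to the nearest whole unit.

Profit: JPY 2,022

Profitable loop is JPY → AUD → BRL → JPY:
JPY 61,000 × 0.01219 = AUD 743.59
AUD 743.59 × 3.346 = BRL 2,488.05
BRL 2,488.05 × 25.33 = JPY 63,022
Profit = JPY 63,022 − JPY 61,000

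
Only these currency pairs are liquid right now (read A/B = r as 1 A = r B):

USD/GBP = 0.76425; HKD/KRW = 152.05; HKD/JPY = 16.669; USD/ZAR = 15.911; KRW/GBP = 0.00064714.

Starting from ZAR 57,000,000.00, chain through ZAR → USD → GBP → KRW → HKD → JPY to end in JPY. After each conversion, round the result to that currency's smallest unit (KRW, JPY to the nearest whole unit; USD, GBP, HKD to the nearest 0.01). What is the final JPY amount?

JPY 463,807,434

ZAR 57,000,000.00 ÷ 15.911 = USD 3,582,427.25
USD 3,582,427.25 × 0.76425 = GBP 2,737,870.03
GBP 2,737,870.03 ÷ 0.00064714 = KRW 4,230,722,919
KRW 4,230,722,919 ÷ 152.05 = HKD 27,824,550.60
HKD 27,824,550.60 × 16.669 = JPY 463,807,434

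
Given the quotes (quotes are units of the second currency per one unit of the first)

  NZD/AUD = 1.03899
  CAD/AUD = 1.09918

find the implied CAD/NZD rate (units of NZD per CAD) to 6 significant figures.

1 CAD × 1.09918 = 1.09918 AUD
1.09918 AUD ÷ 1.03899 = 1.05793 NZD

CAD/NZD = 1.05793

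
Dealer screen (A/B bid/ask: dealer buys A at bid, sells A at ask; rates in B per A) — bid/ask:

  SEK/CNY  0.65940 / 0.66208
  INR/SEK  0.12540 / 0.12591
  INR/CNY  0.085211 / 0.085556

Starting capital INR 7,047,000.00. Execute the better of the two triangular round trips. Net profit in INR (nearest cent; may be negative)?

Best loop INR → CNY → SEK → INR:
INR 7,047,000.00 × 0.085211 (sell INR at bid) = CNY 600,481.92
CNY 600,481.92 ÷ 0.66208 (buy SEK at ask) = SEK 906,962.78
SEK 906,962.78 ÷ 0.12591 (buy INR at ask) = INR 7,203,262.48

Net profit: INR 156,262.48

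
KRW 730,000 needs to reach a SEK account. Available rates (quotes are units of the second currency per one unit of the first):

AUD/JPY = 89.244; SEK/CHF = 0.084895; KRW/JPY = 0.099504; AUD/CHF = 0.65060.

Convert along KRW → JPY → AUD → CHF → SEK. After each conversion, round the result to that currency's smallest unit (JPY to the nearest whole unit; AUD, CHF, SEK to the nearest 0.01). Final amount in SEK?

SEK 6,237.59

KRW 730,000 × 0.099504 = JPY 72,638
JPY 72,638 ÷ 89.244 = AUD 813.93
AUD 813.93 × 0.65060 = CHF 529.54
CHF 529.54 ÷ 0.084895 = SEK 6,237.59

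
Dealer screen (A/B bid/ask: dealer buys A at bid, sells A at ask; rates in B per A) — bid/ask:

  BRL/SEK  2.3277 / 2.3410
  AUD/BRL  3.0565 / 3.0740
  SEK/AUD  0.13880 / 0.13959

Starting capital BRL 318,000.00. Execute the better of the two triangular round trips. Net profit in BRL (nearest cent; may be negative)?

Best loop BRL → AUD → SEK → BRL:
BRL 318,000.00 ÷ 3.0740 (buy AUD at ask) = AUD 103,448.28
AUD 103,448.28 ÷ 0.13959 (buy SEK at ask) = SEK 741,086.58
SEK 741,086.58 ÷ 2.3410 (buy BRL at ask) = BRL 316,568.38

Net result: BRL -1,431.62 (no profitable arbitrage after spreads)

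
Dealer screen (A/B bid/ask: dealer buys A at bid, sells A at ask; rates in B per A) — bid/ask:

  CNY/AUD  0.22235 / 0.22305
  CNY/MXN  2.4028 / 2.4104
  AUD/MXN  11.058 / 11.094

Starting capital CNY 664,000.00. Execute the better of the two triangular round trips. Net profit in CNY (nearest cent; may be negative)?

Net profit: CNY 13,318.10

Best loop CNY → AUD → MXN → CNY:
CNY 664,000.00 × 0.22235 (sell CNY at bid) = AUD 147,640.40
AUD 147,640.40 × 11.058 (sell AUD at bid) = MXN 1,632,607.54
MXN 1,632,607.54 ÷ 2.4104 (buy CNY at ask) = CNY 677,318.10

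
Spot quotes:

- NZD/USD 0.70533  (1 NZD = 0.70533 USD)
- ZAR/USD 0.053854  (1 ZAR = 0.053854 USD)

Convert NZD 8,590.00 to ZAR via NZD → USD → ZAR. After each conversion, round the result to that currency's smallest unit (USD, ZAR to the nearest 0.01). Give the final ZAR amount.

NZD 8,590.00 × 0.70533 = USD 6,058.78
USD 6,058.78 ÷ 0.053854 = ZAR 112,503.81

ZAR 112,503.81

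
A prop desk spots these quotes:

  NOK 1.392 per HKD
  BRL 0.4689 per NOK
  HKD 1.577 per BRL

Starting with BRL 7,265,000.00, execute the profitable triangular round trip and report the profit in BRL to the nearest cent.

Profitable loop is BRL → HKD → NOK → BRL:
BRL 7,265,000.00 × 1.577 = HKD 11,456,905.00
HKD 11,456,905.00 × 1.392 = NOK 15,948,011.76
NOK 15,948,011.76 × 0.4689 = BRL 7,478,022.71
Profit = BRL 7,478,022.71 − BRL 7,265,000.00

Profit: BRL 213,022.71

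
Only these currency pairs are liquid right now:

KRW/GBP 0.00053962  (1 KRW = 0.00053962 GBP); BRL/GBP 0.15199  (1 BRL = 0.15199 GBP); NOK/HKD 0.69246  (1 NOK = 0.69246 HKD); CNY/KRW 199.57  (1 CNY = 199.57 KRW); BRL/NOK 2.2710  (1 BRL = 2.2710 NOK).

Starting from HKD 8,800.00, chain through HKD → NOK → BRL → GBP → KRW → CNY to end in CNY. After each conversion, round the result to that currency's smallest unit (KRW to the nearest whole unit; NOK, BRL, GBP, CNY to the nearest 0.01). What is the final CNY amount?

CNY 7,897.71

HKD 8,800.00 ÷ 0.69246 = NOK 12,708.32
NOK 12,708.32 ÷ 2.2710 = BRL 5,595.91
BRL 5,595.91 × 0.15199 = GBP 850.52
GBP 850.52 ÷ 0.00053962 = KRW 1,576,146
KRW 1,576,146 ÷ 199.57 = CNY 7,897.71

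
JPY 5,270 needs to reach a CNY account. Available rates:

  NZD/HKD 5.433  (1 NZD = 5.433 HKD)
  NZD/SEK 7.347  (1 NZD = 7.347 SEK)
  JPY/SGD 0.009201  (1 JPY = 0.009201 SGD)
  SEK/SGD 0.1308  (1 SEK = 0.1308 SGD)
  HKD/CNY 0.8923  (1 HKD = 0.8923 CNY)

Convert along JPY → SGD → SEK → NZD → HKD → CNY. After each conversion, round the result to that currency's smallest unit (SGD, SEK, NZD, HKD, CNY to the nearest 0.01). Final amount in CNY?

CNY 244.62

JPY 5,270 × 0.009201 = SGD 48.49
SGD 48.49 ÷ 0.1308 = SEK 370.72
SEK 370.72 ÷ 7.347 = NZD 50.46
NZD 50.46 × 5.433 = HKD 274.15
HKD 274.15 × 0.8923 = CNY 244.62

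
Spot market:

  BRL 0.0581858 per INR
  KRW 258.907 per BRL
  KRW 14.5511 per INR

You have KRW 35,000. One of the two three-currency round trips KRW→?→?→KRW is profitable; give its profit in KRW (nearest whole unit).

Profit: KRW 1,235

Profitable loop is KRW → INR → BRL → KRW:
KRW 35,000 ÷ 14.5511 = INR 2,405.32
INR 2,405.32 × 0.0581858 = BRL 139.96
BRL 139.96 × 258.907 = KRW 36,235
Profit = KRW 36,235 − KRW 35,000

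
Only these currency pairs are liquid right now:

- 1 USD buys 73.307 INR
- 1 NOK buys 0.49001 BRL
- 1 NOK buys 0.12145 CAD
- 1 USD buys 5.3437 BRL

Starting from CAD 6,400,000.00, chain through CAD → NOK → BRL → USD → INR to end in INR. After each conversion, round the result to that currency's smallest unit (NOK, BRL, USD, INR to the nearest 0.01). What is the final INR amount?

INR 354,234,435.07

CAD 6,400,000.00 ÷ 0.12145 = NOK 52,696,582.96
NOK 52,696,582.96 × 0.49001 = BRL 25,821,852.62
BRL 25,821,852.62 ÷ 5.3437 = USD 4,832,204.77
USD 4,832,204.77 × 73.307 = INR 354,234,435.07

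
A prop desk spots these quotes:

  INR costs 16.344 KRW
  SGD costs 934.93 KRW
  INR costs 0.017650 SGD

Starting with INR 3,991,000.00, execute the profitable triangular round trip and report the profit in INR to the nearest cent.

Profitable loop is INR → SGD → KRW → INR:
INR 3,991,000.00 × 0.017650 = SGD 70,441.15
SGD 70,441.15 × 934.93 = KRW 65,857,544
KRW 65,857,544 ÷ 16.344 = INR 4,029,463.07
Profit = INR 4,029,463.07 − INR 3,991,000.00

Profit: INR 38,463.07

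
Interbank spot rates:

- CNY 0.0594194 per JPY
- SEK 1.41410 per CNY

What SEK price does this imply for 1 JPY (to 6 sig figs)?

JPY/SEK = 0.0840250

1 JPY × 0.0594194 = 0.0594194 CNY
0.0594194 CNY × 1.41410 = 0.084025 SEK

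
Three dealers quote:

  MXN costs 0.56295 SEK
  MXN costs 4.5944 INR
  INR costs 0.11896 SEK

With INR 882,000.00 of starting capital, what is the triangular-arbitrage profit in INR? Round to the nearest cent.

Profitable loop is INR → MXN → SEK → INR:
INR 882,000.00 ÷ 4.5944 = MXN 191,972.84
MXN 191,972.84 × 0.56295 = SEK 108,071.11
SEK 108,071.11 ÷ 0.11896 = INR 908,465.94
Profit = INR 908,465.94 − INR 882,000.00

Profit: INR 26,465.94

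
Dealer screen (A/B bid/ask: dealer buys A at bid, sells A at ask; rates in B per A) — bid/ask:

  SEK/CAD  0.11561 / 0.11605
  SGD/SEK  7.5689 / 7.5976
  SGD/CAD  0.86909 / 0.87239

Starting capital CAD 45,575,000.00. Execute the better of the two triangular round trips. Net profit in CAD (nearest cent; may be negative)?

Best loop CAD → SGD → SEK → CAD:
CAD 45,575,000.00 ÷ 0.87239 (buy SGD at ask) = SGD 52,241,543.35
SGD 52,241,543.35 × 7.5689 (sell SGD at bid) = SEK 395,411,017.43
SEK 395,411,017.43 × 0.11561 (sell SEK at bid) = CAD 45,713,467.73

Net profit: CAD 138,467.73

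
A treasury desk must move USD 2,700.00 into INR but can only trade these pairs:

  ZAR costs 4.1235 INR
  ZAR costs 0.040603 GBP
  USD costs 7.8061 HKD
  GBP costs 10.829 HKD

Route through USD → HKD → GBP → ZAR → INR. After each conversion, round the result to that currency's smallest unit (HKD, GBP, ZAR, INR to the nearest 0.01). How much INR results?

INR 197,659.48

USD 2,700.00 × 7.8061 = HKD 21,076.47
HKD 21,076.47 ÷ 10.829 = GBP 1,946.30
GBP 1,946.30 ÷ 0.040603 = ZAR 47,934.88
ZAR 47,934.88 × 4.1235 = INR 197,659.48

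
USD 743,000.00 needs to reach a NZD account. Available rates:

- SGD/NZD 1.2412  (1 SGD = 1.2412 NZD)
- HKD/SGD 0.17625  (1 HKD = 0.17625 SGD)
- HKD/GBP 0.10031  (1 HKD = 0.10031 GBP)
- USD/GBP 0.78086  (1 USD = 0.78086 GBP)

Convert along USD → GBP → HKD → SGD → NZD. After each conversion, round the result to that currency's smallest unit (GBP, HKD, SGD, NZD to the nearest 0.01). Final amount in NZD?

NZD 1,265,285.86

USD 743,000.00 × 0.78086 = GBP 580,178.98
GBP 580,178.98 ÷ 0.10031 = HKD 5,783,859.83
HKD 5,783,859.83 × 0.17625 = SGD 1,019,405.30
SGD 1,019,405.30 × 1.2412 = NZD 1,265,285.86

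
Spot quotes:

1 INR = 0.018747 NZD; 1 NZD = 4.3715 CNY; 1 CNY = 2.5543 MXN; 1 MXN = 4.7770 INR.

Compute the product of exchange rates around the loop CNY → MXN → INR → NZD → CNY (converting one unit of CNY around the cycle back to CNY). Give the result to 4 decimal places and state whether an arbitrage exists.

Around CNY → MXN → INR → NZD → CNY: 1 × 2.5543 × 4.7770 × 0.018747 × 4.3715 = 0.999976
Product ≈ 1 (deviation 0.002%, within rounding noise).

1.0000 (no arbitrage)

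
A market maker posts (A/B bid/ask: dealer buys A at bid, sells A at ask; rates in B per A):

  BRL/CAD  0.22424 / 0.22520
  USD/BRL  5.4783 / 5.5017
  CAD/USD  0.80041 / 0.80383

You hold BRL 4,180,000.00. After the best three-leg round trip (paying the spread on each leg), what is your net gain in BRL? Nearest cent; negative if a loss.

Best loop BRL → USD → CAD → BRL:
BRL 4,180,000.00 ÷ 5.5017 (buy USD at ask) = USD 759,765.16
USD 759,765.16 ÷ 0.80383 (buy CAD at ask) = CAD 945,181.40
CAD 945,181.40 ÷ 0.22520 (buy BRL at ask) = BRL 4,197,075.48

Net profit: BRL 17,075.48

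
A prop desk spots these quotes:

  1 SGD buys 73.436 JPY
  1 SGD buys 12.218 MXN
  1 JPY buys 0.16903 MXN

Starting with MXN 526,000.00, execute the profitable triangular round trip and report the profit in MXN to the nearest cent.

Profitable loop is MXN → SGD → JPY → MXN:
MXN 526,000.00 ÷ 12.218 = SGD 43,051.24
SGD 43,051.24 × 73.436 = JPY 3,161,511
JPY 3,161,511 × 0.16903 = MXN 534,390.13
Profit = MXN 534,390.13 − MXN 526,000.00

Profit: MXN 8,390.13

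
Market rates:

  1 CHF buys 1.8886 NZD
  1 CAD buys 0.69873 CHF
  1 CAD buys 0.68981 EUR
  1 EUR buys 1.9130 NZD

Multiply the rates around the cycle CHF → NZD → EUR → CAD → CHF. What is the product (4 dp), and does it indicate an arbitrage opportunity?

Around CHF → NZD → EUR → CAD → CHF: 1 × 1.8886 ÷ 1.9130 ÷ 0.68981 × 0.69873 = 1.000011
Product ≈ 1 (deviation 0.001%, within rounding noise).

1.0000 (no arbitrage)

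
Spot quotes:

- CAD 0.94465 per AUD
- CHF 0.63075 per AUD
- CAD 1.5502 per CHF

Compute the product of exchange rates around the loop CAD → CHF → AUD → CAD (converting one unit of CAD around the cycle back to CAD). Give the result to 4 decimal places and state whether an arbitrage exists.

0.9661 (arbitrage exists)

Around CAD → CHF → AUD → CAD: 1 ÷ 1.5502 ÷ 0.63075 × 0.94465 = 0.966109
Product < 1; profitable direction is CAD → AUD → CHF → CAD.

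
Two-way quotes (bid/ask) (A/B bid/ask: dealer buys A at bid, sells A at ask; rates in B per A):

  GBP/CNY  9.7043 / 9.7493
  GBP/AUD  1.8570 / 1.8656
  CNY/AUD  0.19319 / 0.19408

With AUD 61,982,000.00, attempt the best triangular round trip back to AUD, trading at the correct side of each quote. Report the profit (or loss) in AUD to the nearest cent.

Best loop AUD → GBP → CNY → AUD:
AUD 61,982,000.00 ÷ 1.8656 (buy GBP at ask) = GBP 33,223,627.79
GBP 33,223,627.79 × 9.7043 (sell GBP at bid) = CNY 322,412,051.14
CNY 322,412,051.14 × 0.19319 (sell CNY at bid) = AUD 62,286,784.16

Net profit: AUD 304,784.16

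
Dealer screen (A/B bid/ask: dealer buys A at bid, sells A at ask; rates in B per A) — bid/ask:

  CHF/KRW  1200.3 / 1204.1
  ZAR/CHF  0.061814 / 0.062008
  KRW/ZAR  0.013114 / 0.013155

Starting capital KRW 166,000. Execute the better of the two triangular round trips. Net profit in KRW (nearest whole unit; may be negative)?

Net profit: KRW 3,008

Best loop KRW → CHF → ZAR → KRW:
KRW 166,000 ÷ 1204.1 (buy CHF at ask) = CHF 137.86
CHF 137.86 ÷ 0.062008 (buy ZAR at ask) = ZAR 2,223.30
ZAR 2,223.30 ÷ 0.013155 (buy KRW at ask) = KRW 169,008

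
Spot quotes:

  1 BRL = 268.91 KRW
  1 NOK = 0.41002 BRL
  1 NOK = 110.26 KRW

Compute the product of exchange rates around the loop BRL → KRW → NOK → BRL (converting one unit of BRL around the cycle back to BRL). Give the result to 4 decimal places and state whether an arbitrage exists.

Around BRL → KRW → NOK → BRL: 1 × 268.91 ÷ 110.26 × 0.41002 = 0.999986
Product ≈ 1 (deviation 0.001%, within rounding noise).

1.0000 (no arbitrage)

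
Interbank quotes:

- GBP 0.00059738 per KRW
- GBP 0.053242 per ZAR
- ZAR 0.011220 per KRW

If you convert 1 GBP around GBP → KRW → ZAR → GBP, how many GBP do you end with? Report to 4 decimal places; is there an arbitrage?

1.0000 (no arbitrage)

Around GBP → KRW → ZAR → GBP: 1 ÷ 0.00059738 × 0.011220 × 0.053242 = 0.999992
Product ≈ 1 (deviation 0.001%, within rounding noise).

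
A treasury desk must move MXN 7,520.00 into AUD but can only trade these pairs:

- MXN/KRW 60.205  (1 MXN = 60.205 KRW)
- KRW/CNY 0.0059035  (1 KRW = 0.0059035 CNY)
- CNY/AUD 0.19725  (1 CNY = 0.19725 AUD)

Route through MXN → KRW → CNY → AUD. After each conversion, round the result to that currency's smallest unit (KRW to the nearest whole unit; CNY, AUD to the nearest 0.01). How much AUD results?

MXN 7,520.00 × 60.205 = KRW 452,742
KRW 452,742 × 0.0059035 = CNY 2,672.76
CNY 2,672.76 × 0.19725 = AUD 527.20

AUD 527.20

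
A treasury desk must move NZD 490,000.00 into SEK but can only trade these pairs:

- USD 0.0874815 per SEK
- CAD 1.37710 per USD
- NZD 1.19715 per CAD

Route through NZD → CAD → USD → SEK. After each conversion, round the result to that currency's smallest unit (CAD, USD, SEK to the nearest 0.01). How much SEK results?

NZD 490,000.00 ÷ 1.19715 = CAD 409,305.43
CAD 409,305.43 ÷ 1.37710 = USD 297,222.74
USD 297,222.74 ÷ 0.0874815 = SEK 3,397,549.65

SEK 3,397,549.65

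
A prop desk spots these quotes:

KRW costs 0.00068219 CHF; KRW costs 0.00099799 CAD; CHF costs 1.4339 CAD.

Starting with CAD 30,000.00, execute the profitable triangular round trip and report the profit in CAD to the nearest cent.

Profitable loop is CAD → CHF → KRW → CAD:
CAD 30,000.00 ÷ 1.4339 = CHF 20,921.96
CHF 20,921.96 ÷ 0.00068219 = KRW 30,668,818
KRW 30,668,818 × 0.00099799 = CAD 30,607.17
Profit = CAD 30,607.17 − CAD 30,000.00

Profit: CAD 607.17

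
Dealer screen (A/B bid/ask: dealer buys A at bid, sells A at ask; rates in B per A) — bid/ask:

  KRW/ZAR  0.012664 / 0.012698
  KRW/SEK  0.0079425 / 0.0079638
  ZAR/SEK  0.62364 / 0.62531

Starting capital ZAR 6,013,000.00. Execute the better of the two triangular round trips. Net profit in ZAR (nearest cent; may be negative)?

Net profit: ZAR 1,752.07

Best loop ZAR → KRW → SEK → ZAR:
ZAR 6,013,000.00 ÷ 0.012698 (buy KRW at ask) = KRW 473,539,140
KRW 473,539,140 × 0.0079425 (sell KRW at bid) = SEK 3,761,084.62
SEK 3,761,084.62 ÷ 0.62531 (buy ZAR at ask) = ZAR 6,014,752.07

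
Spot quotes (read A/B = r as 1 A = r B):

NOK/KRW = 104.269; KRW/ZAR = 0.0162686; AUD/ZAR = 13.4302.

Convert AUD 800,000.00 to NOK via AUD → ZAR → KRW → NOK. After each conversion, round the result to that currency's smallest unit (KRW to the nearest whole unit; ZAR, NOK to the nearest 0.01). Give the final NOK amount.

NOK 6,333,839.84

AUD 800,000.00 × 13.4302 = ZAR 10,744,160.00
ZAR 10,744,160.00 ÷ 0.0162686 = KRW 660,423,146
KRW 660,423,146 ÷ 104.269 = NOK 6,333,839.84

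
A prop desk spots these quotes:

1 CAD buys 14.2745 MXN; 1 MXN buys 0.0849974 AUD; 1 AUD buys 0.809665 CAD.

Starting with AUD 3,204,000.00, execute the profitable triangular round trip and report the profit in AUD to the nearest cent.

Profitable loop is AUD → MXN → CAD → AUD:
AUD 3,204,000.00 ÷ 0.0849974 = MXN 37,695,270.68
MXN 37,695,270.68 ÷ 14.2745 = CAD 2,640,741.93
CAD 2,640,741.93 ÷ 0.809665 = AUD 3,261,524.12
Profit = AUD 3,261,524.12 − AUD 3,204,000.00

Profit: AUD 57,524.12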